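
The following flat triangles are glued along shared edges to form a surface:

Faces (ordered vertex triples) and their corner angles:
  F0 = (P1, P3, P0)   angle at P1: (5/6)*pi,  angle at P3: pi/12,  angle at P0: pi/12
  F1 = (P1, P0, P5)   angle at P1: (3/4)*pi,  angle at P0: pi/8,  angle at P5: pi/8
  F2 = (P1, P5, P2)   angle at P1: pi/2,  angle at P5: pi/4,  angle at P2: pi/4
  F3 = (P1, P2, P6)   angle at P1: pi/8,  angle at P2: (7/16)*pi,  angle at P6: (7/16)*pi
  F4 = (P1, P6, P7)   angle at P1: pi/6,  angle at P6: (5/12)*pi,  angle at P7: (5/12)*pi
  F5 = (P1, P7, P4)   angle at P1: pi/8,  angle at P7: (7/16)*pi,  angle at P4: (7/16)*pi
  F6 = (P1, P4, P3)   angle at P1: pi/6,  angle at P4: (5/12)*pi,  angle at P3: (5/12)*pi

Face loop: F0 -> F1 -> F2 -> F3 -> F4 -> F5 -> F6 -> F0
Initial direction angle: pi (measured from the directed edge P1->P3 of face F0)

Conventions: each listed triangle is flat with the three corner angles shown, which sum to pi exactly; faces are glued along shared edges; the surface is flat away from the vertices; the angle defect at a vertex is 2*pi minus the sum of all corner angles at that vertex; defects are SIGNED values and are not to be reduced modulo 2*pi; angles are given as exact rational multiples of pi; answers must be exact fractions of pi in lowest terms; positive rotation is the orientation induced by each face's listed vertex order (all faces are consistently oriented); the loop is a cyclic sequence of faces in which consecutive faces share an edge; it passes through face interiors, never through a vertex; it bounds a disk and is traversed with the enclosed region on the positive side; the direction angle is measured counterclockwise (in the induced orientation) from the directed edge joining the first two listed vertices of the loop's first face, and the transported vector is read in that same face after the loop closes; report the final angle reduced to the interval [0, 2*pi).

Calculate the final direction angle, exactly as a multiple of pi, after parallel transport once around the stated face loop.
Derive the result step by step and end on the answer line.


enclosed vertex P1: corner angles sum to (8/3)*pi, defect = 2*pi - (8/3)*pi = (-2/3)*pi
the rotation equals the total enclosed defect, so the final angle is initial + defects (mod 2*pi)
final angle = pi - (2/3)*pi = pi/3 (mod 2*pi)

Answer: final direction angle = pi/3


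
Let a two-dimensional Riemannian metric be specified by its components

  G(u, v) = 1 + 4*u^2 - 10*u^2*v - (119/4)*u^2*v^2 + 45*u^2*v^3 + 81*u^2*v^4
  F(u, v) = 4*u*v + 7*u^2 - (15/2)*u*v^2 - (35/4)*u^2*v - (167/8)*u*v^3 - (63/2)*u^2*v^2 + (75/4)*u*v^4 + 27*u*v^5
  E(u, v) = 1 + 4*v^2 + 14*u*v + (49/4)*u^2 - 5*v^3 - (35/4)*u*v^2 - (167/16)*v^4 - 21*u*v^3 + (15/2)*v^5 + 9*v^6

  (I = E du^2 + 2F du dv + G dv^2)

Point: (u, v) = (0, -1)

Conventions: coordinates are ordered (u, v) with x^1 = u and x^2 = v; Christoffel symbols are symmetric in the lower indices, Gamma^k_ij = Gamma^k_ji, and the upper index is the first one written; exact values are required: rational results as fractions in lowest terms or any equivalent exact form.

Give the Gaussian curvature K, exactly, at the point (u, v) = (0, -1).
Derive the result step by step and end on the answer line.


E = 17/16, F = 0, G = 1, EG - F^2 = 17/16 at the point
E_u = -7/4, E_v = 9/4, F_u = 9/8, F_v = 0, G_u = 0, G_v = 0
E_vv = 131/4, F_uv = 131/8, G_uu = 81/2
Compute both Brioschi determinants and normalise by (EG - F^2)^2.
M1 = [[-E_vv/2 + F_uv - G_uu/2, E_u/2, F_u - E_v/2], [F_v - G_u/2, E, F], [G_v/2, F, G]] = [[-81/4, -7/8, 0], [0, 17/16, 0], [0, 0, 1]]; det M1 = -1377/64
M2 = [[0, E_v/2, G_u/2], [E_v/2, E, F], [G_u/2, F, G]] = [[0, 9/8, 0], [9/8, 17/16, 0], [0, 0, 1]]; det M2 = -81/64
det M1 - det M2 = -81/4; K = -81/4 / (17/16)^2 = -5184/289

Answer: K = -5184/289


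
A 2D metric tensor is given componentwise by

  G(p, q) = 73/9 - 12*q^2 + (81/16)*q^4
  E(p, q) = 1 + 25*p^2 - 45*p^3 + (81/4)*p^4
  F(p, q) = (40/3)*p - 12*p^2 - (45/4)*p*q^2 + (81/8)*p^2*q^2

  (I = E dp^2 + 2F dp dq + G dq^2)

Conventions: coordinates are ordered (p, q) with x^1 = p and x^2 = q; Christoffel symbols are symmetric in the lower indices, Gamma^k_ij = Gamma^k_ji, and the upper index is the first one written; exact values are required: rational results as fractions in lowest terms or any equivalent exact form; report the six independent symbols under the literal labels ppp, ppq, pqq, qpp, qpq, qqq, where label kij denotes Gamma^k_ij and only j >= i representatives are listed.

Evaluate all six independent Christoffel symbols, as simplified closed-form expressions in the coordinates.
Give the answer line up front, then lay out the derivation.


Answer: Gamma_ppp = (5832*p^3 - 9720*p^2 + 3600*p)/(2916*p^4 - 6480*p^3 + 3600*p^2 + 729*q^4 - 1728*q^2 + 1168), Gamma_ppq = 0, Gamma_pqq = (2916*p^2*q - 3240*p*q)/(2916*p^4 - 6480*p^3 + 3600*p^2 + 729*q^4 - 1728*q^2 + 1168), Gamma_qpp = (2916*p*q^2 - 3456*p - 1620*q^2 + 1920)/(2916*p^4 - 6480*p^3 + 3600*p^2 + 729*q^4 - 1728*q^2 + 1168), Gamma_qpq = 0, Gamma_qqq = (1458*q^3 - 1728*q)/(2916*p^4 - 6480*p^3 + 3600*p^2 + 729*q^4 - 1728*q^2 + 1168)

E = 1 + 25*p^2 - 45*p^3 + (81/4)*p^4; F = (40/3)*p - 12*p^2 - (45/4)*p*q^2 + (81/8)*p^2*q^2; G = 73/9 - 12*q^2 + (81/16)*q^4
Gamma^k_ij = (1/2) g^{kl} (d_i g_jl + d_j g_il - d_l g_ij), with g^inv = (1/(EG-F^2)) [[G, -F], [-F, E]]
first partials: E_p = 50*p - 135*p^2 + 81*p^3, E_q = 0, F_p = 40/3 - 24*p - (45/4)*q^2 + (81/4)*p*q^2, F_q = -(45/2)*p*q + (81/4)*p^2*q, G_p = 0, G_q = -24*q + (81/4)*q^3
D = EG - F^2 = 73/9 - 12*q^2 + 25*p^2 - 45*p^3 + (81/16)*q^4 + (81/4)*p^4
expanded: Gamma^p_pp = (G E_p - 2F F_p + F E_q)/(2D), Gamma^p_pq = (G E_q - F G_p)/(2D), Gamma^p_qq = (2G F_q - G G_p - F G_q)/(2D), Gamma^q_pp = (2E F_p - E E_q - F E_p)/(2D), Gamma^q_pq = (E G_p - F E_q)/(2D), Gamma^q_qq = (E G_q - 2F F_q + F G_p)/(2D); substitute and cancel common factors


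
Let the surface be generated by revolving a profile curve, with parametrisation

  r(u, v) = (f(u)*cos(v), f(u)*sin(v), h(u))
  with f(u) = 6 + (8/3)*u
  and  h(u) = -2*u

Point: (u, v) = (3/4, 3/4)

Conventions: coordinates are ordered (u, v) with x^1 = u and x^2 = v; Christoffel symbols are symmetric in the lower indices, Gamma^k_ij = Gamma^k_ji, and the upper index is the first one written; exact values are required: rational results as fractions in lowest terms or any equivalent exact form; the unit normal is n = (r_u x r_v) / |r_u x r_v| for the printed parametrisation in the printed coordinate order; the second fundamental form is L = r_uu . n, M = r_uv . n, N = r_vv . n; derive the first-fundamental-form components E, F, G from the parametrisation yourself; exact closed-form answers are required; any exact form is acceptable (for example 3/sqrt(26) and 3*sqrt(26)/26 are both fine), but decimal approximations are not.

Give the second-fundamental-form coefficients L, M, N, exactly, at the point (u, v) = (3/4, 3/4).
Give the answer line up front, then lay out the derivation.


Answer: L = 0, M = 0, N = -24/5

f = 8, f' = 8/3, f'' = 0, h' = -2, h'' = 0
E = 100/9, F = 0, G = 64; answer radicand W^2 = 100/9
unnormalised second-form numerators: l = 0, m = 0, n = -16; L = l/sqrt(100/9), and similarly M = m/sqrt(W^2), N = n/sqrt(W^2)


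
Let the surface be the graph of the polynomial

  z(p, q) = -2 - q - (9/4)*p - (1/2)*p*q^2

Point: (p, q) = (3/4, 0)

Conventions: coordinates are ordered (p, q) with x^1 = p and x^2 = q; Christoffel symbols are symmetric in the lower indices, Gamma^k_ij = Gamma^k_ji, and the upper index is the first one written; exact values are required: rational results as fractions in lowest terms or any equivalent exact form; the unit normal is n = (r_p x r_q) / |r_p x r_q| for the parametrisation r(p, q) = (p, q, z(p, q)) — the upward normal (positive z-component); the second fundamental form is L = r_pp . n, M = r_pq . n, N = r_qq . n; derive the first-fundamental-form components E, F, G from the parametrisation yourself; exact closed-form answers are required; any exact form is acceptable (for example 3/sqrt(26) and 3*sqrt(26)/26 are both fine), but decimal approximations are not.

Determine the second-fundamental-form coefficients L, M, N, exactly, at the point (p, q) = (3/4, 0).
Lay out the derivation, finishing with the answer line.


z_p = -9/4, z_q = -1, z_pp = 0, z_pq = 0, z_qq = -3/4
E = 97/16, F = 9/4, G = 2; answer radicand W^2 = 113/16
unnormalised second-form numerators: l = 0, m = 0, n = -3/4; L = l/sqrt(113/16), and similarly M = m/sqrt(W^2), N = n/sqrt(W^2)

Answer: L = 0, M = 0, N = -3*sqrt(113)/113


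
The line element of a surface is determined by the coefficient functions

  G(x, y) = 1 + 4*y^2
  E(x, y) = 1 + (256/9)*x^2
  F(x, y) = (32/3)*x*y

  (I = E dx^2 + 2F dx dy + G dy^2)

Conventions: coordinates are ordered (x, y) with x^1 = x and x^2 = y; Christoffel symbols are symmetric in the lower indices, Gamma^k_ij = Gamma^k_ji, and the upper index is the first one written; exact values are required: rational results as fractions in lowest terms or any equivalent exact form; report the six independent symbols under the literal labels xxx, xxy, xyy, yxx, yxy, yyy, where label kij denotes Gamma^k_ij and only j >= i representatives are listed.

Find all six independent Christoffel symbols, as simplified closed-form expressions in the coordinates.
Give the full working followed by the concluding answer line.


E = 1 + (256/9)*x^2; F = (32/3)*x*y; G = 1 + 4*y^2
Gamma^k_ij = (1/2) g^{kl} (d_i g_jl + d_j g_il - d_l g_ij), with g^inv = (1/(EG-F^2)) [[G, -F], [-F, E]]
first partials: E_x = (512/9)*x, E_y = 0, F_x = (32/3)*y, F_y = (32/3)*x, G_x = 0, G_y = 8*y
D = EG - F^2 = 1 + 4*y^2 + (256/9)*x^2
expanded: Gamma^x_xx = (G E_x - 2F F_x + F E_y)/(2D), Gamma^x_xy = (G E_y - F G_x)/(2D), Gamma^x_yy = (2G F_y - G G_x - F G_y)/(2D), Gamma^y_xx = (2E F_x - E E_y - F E_x)/(2D), Gamma^y_xy = (E G_x - F E_y)/(2D), Gamma^y_yy = (E G_y - 2F F_y + F G_x)/(2D); substitute and cancel common factors

Answer: Gamma_xxx = 256*x/(256*x^2 + 36*y^2 + 9), Gamma_xxy = 0, Gamma_xyy = 96*x/(256*x^2 + 36*y^2 + 9), Gamma_yxx = 96*y/(256*x^2 + 36*y^2 + 9), Gamma_yxy = 0, Gamma_yyy = 36*y/(256*x^2 + 36*y^2 + 9)


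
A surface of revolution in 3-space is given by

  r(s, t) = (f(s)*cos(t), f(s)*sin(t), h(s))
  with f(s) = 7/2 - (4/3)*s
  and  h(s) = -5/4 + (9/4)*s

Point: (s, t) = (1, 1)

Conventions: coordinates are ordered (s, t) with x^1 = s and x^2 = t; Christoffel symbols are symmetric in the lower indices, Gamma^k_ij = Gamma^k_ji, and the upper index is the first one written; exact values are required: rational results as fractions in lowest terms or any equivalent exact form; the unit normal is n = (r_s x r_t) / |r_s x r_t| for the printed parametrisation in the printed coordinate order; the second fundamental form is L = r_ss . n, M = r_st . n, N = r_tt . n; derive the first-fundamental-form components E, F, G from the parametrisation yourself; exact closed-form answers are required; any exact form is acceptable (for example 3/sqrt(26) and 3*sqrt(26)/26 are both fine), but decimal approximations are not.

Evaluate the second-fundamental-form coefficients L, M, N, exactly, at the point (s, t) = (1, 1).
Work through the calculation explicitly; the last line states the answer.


f = 13/6, f' = -4/3, f'' = 0, h' = 9/4, h'' = 0
E = 985/144, F = 0, G = 169/36; answer radicand W^2 = 985/144
unnormalised second-form numerators: l = 0, m = 0, n = 39/8; L = l/sqrt(985/144), and similarly M = m/sqrt(W^2), N = n/sqrt(W^2)

Answer: L = 0, M = 0, N = 117*sqrt(985)/1970


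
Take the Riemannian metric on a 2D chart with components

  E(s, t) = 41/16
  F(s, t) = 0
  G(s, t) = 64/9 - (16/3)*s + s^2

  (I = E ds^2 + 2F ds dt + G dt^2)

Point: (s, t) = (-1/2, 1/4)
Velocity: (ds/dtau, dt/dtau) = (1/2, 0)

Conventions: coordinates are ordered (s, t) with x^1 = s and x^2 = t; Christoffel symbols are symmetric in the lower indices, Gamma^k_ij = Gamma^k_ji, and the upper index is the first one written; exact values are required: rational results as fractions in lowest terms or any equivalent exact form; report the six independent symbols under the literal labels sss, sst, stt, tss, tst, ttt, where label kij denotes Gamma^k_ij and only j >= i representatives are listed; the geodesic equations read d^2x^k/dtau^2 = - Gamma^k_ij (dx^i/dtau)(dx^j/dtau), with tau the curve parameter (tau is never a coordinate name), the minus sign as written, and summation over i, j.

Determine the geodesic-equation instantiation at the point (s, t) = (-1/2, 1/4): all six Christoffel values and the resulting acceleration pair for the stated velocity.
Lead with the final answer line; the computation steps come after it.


Answer: Gamma_sss = 0, Gamma_sst = 0, Gamma_stt = 152/123, Gamma_tss = 0, Gamma_tst = -6/19, Gamma_ttt = 0; accelerations (d^2s/dtau^2, d^2t/dtau^2) = (0, 0)

E = 41/16, F = 0, G = 361/36 at the point
E_s = 0, E_t = 0, F_s = 0, F_t = 0, G_s = -19/3, G_t = 0
EG - F^2 = 14801/576;  g^inv = (576/14801) * [[361/36, 0], [0, 41/16]]
first-kind symbols [ij,l] = (1/2)(d_i g_jl + d_j g_il - d_l g_ij): [ss,s] = E_s/2 = 0, [ss,t] = F_s - E_t/2 = 0, [st,s] = E_t/2 = 0, [st,t] = G_s/2 = -19/6, [tt,s] = F_t - G_s/2 = 19/6, [tt,t] = G_t/2 = 0
Gamma^s_ij = (G*[ij,s] - F*[ij,t])/(EG - F^2), Gamma^t_ij = (E*[ij,t] - F*[ij,s])/(EG - F^2)
Gamma_sss = 0, Gamma_sst = 0, Gamma_stt = 152/123, Gamma_tss = 0, Gamma_tst = -6/19, Gamma_ttt = 0
d^2s/dtau^2 = -(Gamma_sss*(1/2)^2 + 2*Gamma_sst*(1/2)*(0) + Gamma_stt*(0)^2) = 0
d^2t/dtau^2 = -(Gamma_tss*(1/2)^2 + 2*Gamma_tst*(1/2)*(0) + Gamma_ttt*(0)^2) = 0


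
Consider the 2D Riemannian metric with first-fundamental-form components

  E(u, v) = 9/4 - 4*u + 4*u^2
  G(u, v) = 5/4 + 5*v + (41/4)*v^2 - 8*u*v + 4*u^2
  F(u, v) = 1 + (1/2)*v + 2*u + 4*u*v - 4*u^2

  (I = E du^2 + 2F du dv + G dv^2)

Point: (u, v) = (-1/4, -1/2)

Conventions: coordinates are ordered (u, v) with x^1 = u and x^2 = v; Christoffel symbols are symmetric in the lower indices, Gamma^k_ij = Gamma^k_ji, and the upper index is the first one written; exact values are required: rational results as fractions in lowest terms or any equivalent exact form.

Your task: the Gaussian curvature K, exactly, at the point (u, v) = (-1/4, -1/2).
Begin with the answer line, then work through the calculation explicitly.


Answer: K = 544/121

E = 7/2, F = 1/2, G = 9/16, EG - F^2 = 55/32 at the point
E_u = -6, E_v = 0, F_u = 2, F_v = -1/2, G_u = 2, G_v = -13/4
E_vv = 0, F_uv = 4, G_uu = 8
Evaluate Brioschi's two determinant matrices M1, M2 and divide by (EG - F^2)^2.
M1 = [[-E_vv/2 + F_uv - G_uu/2, E_u/2, F_u - E_v/2], [F_v - G_u/2, E, F], [G_v/2, F, G]] = [[0, -3, 2], [-3/2, 7/2, 1/2], [-13/8, 1/2, 9/16]]; det M1 = 313/32
M2 = [[0, E_v/2, G_u/2], [E_v/2, E, F], [G_u/2, F, G]] = [[0, 0, 1], [0, 7/2, 1/2], [1, 1/2, 9/16]]; det M2 = -7/2
det M1 - det M2 = 425/32; K = 425/32 / (55/32)^2 = 544/121


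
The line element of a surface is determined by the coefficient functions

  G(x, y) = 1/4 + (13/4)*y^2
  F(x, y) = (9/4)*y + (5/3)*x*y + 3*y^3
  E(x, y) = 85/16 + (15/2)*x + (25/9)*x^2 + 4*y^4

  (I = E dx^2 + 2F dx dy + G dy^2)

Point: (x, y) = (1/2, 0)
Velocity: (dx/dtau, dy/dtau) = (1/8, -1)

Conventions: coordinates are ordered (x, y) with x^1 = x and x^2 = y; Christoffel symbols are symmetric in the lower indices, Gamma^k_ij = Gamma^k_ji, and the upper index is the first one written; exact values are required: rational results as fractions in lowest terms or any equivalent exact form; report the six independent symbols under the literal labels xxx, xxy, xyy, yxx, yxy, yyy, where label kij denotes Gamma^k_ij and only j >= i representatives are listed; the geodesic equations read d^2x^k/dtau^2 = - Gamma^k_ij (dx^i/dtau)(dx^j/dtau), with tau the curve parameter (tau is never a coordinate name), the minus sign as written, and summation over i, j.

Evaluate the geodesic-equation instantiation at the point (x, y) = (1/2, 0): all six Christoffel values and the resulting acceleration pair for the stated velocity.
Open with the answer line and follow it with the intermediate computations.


Answer: Gamma_xxx = 148/281, Gamma_xxy = 0, Gamma_xyy = 444/1405, Gamma_yxx = 0, Gamma_yxy = 0, Gamma_yyy = 0; accelerations (d^2x/dtau^2, d^2y/dtau^2) = (-7289/22480, 0)

E = 1405/144, F = 0, G = 1/4 at the point
E_x = 185/18, E_y = 0, F_x = 0, F_y = 37/12, G_x = 0, G_y = 0
EG - F^2 = 1405/576;  g^inv = (576/1405) * [[1/4, 0], [0, 1405/144]]
first-kind symbols [ij,l] = (1/2)(d_i g_jl + d_j g_il - d_l g_ij): [xx,x] = E_x/2 = 185/36, [xx,y] = F_x - E_y/2 = 0, [xy,x] = E_y/2 = 0, [xy,y] = G_x/2 = 0, [yy,x] = F_y - G_x/2 = 37/12, [yy,y] = G_y/2 = 0
Gamma^x_ij = (G*[ij,x] - F*[ij,y])/(EG - F^2), Gamma^y_ij = (E*[ij,y] - F*[ij,x])/(EG - F^2)
Gamma_xxx = 148/281, Gamma_xxy = 0, Gamma_xyy = 444/1405, Gamma_yxx = 0, Gamma_yxy = 0, Gamma_yyy = 0
d^2x/dtau^2 = -(Gamma_xxx*(1/8)^2 + 2*Gamma_xxy*(1/8)*(-1) + Gamma_xyy*(-1)^2) = -7289/22480
d^2y/dtau^2 = -(Gamma_yxx*(1/8)^2 + 2*Gamma_yxy*(1/8)*(-1) + Gamma_yyy*(-1)^2) = 0


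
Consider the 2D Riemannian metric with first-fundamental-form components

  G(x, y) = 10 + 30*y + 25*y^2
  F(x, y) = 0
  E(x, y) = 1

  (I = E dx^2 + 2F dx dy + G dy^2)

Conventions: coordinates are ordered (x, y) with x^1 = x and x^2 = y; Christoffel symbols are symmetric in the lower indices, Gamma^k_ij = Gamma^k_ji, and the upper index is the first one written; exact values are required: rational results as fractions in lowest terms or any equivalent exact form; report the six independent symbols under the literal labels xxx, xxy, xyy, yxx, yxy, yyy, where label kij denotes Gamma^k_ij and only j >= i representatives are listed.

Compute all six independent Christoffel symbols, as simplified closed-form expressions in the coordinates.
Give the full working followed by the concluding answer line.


E = 1; F = 0; G = 10 + 30*y + 25*y^2
Gamma^k_ij = (1/2) g^{kl} (d_i g_jl + d_j g_il - d_l g_ij), with g^inv = (1/(EG-F^2)) [[G, -F], [-F, E]]
first partials: E_x = 0, E_y = 0, F_x = 0, F_y = 0, G_x = 0, G_y = 30 + 50*y
D = EG - F^2 = 10 + 30*y + 25*y^2
expanded: Gamma^x_xx = (G E_x - 2F F_x + F E_y)/(2D), Gamma^x_xy = (G E_y - F G_x)/(2D), Gamma^x_yy = (2G F_y - G G_x - F G_y)/(2D), Gamma^y_xx = (2E F_x - E E_y - F E_x)/(2D), Gamma^y_xy = (E G_x - F E_y)/(2D), Gamma^y_yy = (E G_y - 2F F_y + F G_x)/(2D); substitute and cancel common factors

Answer: Gamma_xxx = 0, Gamma_xxy = 0, Gamma_xyy = 0, Gamma_yxx = 0, Gamma_yxy = 0, Gamma_yyy = (5*y + 3)/(5*y^2 + 6*y + 2)


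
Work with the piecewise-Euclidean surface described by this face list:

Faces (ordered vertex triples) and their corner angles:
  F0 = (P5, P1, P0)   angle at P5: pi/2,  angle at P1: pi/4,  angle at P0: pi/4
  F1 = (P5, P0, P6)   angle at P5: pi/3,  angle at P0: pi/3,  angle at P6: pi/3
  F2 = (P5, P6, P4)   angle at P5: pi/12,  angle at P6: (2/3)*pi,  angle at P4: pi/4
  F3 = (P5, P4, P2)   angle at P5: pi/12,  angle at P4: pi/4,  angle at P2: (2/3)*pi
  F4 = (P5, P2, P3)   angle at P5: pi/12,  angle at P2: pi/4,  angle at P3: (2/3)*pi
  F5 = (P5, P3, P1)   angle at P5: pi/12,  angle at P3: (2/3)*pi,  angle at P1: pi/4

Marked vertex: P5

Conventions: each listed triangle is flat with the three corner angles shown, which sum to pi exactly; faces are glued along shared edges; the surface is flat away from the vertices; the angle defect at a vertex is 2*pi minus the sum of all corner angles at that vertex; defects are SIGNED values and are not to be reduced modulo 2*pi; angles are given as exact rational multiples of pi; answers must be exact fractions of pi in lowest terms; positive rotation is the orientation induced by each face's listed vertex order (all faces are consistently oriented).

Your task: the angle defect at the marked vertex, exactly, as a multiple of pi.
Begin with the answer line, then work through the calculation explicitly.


Answer: defect(P5) = (5/6)*pi

Sum of corner angles at P5: (7/6)*pi
defect = 2*pi - (7/6)*pi


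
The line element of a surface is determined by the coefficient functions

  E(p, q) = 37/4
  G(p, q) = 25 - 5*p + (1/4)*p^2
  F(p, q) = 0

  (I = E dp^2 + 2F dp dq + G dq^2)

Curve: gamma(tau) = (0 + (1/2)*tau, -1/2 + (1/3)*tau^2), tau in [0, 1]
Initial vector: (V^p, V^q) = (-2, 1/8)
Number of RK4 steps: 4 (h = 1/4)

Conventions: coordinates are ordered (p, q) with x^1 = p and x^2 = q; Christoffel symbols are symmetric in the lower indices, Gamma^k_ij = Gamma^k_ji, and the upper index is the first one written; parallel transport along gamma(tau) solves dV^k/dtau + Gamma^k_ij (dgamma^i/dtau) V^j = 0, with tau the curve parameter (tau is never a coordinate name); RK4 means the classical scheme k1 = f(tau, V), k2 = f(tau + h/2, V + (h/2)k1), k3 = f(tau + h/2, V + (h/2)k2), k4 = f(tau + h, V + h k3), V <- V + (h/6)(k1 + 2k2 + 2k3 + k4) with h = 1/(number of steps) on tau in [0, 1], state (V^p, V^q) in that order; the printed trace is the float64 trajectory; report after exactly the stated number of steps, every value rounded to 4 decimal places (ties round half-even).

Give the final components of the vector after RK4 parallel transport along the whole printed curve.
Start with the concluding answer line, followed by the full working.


Answer: V^p = -2.0083, V^q = 0.0612

gamma'(tau) = (1/2, (2/3)*tau); f(tau, V)^k = -Gamma^k_ij(gamma(tau)) gamma'^i(tau) V^j; h = 1/4; intermediate values shown to 6 dp
curve data and Christoffel symbols at the stage parameters:
  tau = 0.000000: gamma = (0.000000, -0.500000), gamma' = (0.500000, 0.000000); Gamma_ppp = 0.000000, Gamma_ppq = 0.000000, Gamma_pqq = 0.270270, Gamma_qpp = 0.000000, Gamma_qpq = -0.100000, Gamma_qqq = 0.000000
  tau = 0.125000: gamma = (0.062500, -0.494792), gamma' = (0.500000, 0.083333); Gamma_ppp = 0.000000, Gamma_ppq = 0.000000, Gamma_pqq = 0.268581, Gamma_qpp = 0.000000, Gamma_qpq = -0.100629, Gamma_qqq = 0.000000
  tau = 0.250000: gamma = (0.125000, -0.479167), gamma' = (0.500000, 0.166667); Gamma_ppp = 0.000000, Gamma_ppq = 0.000000, Gamma_pqq = 0.266892, Gamma_qpp = 0.000000, Gamma_qpq = -0.101266, Gamma_qqq = 0.000000
  tau = 0.375000: gamma = (0.187500, -0.453125), gamma' = (0.500000, 0.250000); Gamma_ppp = 0.000000, Gamma_ppq = 0.000000, Gamma_pqq = 0.265203, Gamma_qpp = 0.000000, Gamma_qpq = -0.101911, Gamma_qqq = 0.000000
  tau = 0.500000: gamma = (0.250000, -0.416667), gamma' = (0.500000, 0.333333); Gamma_ppp = 0.000000, Gamma_ppq = 0.000000, Gamma_pqq = 0.263514, Gamma_qpp = 0.000000, Gamma_qpq = -0.102564, Gamma_qqq = 0.000000
  tau = 0.625000: gamma = (0.312500, -0.369792), gamma' = (0.500000, 0.416667); Gamma_ppp = 0.000000, Gamma_ppq = 0.000000, Gamma_pqq = 0.261824, Gamma_qpp = 0.000000, Gamma_qpq = -0.103226, Gamma_qqq = 0.000000
  tau = 0.750000: gamma = (0.375000, -0.312500), gamma' = (0.500000, 0.500000); Gamma_ppp = 0.000000, Gamma_ppq = 0.000000, Gamma_pqq = 0.260135, Gamma_qpp = 0.000000, Gamma_qpq = -0.103896, Gamma_qqq = 0.000000
  tau = 0.875000: gamma = (0.437500, -0.244792), gamma' = (0.500000, 0.583333); Gamma_ppp = 0.000000, Gamma_ppq = 0.000000, Gamma_pqq = 0.258446, Gamma_qpp = 0.000000, Gamma_qpq = -0.104575, Gamma_qqq = 0.000000
  tau = 1.000000: gamma = (0.500000, -0.166667), gamma' = (0.500000, 0.666667); Gamma_ppp = 0.000000, Gamma_ppq = 0.000000, Gamma_pqq = 0.256757, Gamma_qpp = 0.000000, Gamma_qpq = -0.105263, Gamma_qqq = 0.000000
step 0: V^p = -2.0000, V^q = 0.1250
step 1: k1 = (0.000000, 0.006250), k2 = (-0.002815, -0.010443), k3 = (-0.002769, -0.010551), k4 = (-0.005443, -0.027571); V <- V + (h/6)(k1 + 2k2 + 2k3 + k4): V^p = -2.0007, V^q = 0.1224
step 2: k1 = (-0.005443, -0.027571), k2 = (-0.007884, -0.044931), k3 = (-0.007740, -0.045049), k4 = (-0.009759, -0.062768); V <- V + (h/6)(k1 + 2k2 + 2k3 + k4): V^p = -2.0026, V^q = 0.1111
step 3: k1 = (-0.009759, -0.062768), k2 = (-0.011264, -0.080858), k3 = (-0.011018, -0.080983), k4 = (-0.011817, -0.099456); V <- V + (h/6)(k1 + 2k2 + 2k3 + k4): V^p = -2.0054, V^q = 0.0909
step 4: k1 = (-0.011817, -0.099456), k2 = (-0.011823, -0.118322), k3 = (-0.011467, -0.118446), k4 = (-0.010483, -0.137707); V <- V + (h/6)(k1 + 2k2 + 2k3 + k4): V^p = -2.0083, V^q = 0.0612


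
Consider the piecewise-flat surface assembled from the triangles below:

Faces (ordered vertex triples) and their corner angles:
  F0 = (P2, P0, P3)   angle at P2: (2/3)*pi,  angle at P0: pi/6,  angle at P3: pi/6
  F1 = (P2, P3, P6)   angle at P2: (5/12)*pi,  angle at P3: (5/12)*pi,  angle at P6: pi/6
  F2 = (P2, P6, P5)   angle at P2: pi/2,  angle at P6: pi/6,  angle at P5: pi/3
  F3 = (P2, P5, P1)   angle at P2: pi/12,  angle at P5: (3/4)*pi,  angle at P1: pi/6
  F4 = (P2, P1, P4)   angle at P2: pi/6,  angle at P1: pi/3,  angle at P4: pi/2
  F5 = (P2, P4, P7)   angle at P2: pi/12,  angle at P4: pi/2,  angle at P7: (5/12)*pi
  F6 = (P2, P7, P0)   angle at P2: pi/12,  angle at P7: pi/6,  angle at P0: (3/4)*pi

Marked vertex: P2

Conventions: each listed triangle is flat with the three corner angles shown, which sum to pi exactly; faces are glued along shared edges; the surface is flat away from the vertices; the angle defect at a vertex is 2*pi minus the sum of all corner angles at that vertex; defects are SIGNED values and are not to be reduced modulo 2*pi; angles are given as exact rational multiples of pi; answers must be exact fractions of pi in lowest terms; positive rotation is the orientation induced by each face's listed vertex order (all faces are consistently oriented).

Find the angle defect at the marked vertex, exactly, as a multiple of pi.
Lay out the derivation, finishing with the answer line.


Sum of corner angles at P2: 2*pi
defect = 2*pi - 2*pi

Answer: defect(P2) = 0


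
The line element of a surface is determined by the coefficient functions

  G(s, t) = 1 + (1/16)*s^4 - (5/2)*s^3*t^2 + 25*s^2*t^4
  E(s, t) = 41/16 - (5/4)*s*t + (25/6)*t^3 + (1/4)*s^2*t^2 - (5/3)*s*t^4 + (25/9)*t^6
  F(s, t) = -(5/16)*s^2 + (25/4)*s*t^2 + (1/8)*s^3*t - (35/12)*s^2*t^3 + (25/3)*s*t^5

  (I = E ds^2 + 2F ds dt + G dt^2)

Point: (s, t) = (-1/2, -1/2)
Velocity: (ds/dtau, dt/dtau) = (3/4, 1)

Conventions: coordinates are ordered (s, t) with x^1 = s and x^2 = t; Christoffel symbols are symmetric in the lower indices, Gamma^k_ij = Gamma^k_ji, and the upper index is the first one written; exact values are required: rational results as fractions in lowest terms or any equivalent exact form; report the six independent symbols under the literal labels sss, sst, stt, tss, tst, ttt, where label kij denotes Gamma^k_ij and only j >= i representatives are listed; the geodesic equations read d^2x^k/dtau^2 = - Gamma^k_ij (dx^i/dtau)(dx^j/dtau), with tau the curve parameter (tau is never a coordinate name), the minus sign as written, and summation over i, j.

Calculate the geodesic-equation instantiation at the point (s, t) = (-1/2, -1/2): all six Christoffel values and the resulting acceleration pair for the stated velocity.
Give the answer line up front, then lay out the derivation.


Answer: Gamma_sss = 528/5329, Gamma_sst = 3168/5329, Gamma_stt = 5280/5329, Gamma_tss = -396/5329, Gamma_tst = -2376/5329, Gamma_ttt = -3960/5329; accelerations (d^2s/dtau^2, d^2t/dtau^2) = (-10329/5329, 30987/21316)

E = 265/144, F = -121/192, G = 377/256 at the point
E_s = 11/24, E_t = 11/4, F_s = 77/64, F_t = 121/96, G_s = -33/16, G_t = -55/16
EG - F^2 = 5329/2304;  g^inv = (2304/5329) * [[377/256, 121/192], [121/192, 265/144]]
first-kind symbols [ij,l] = (1/2)(d_i g_jl + d_j g_il - d_l g_ij): [ss,s] = E_s/2 = 11/48, [ss,t] = F_s - E_t/2 = -11/64, [st,s] = E_t/2 = 11/8, [st,t] = G_s/2 = -33/32, [tt,s] = F_t - G_s/2 = 55/24, [tt,t] = G_t/2 = -55/32
Gamma^s_ij = (G*[ij,s] - F*[ij,t])/(EG - F^2), Gamma^t_ij = (E*[ij,t] - F*[ij,s])/(EG - F^2)
Gamma_sss = 528/5329, Gamma_sst = 3168/5329, Gamma_stt = 5280/5329, Gamma_tss = -396/5329, Gamma_tst = -2376/5329, Gamma_ttt = -3960/5329
d^2s/dtau^2 = -(Gamma_sss*(3/4)^2 + 2*Gamma_sst*(3/4)*(1) + Gamma_stt*(1)^2) = -10329/5329
d^2t/dtau^2 = -(Gamma_tss*(3/4)^2 + 2*Gamma_tst*(3/4)*(1) + Gamma_ttt*(1)^2) = 30987/21316


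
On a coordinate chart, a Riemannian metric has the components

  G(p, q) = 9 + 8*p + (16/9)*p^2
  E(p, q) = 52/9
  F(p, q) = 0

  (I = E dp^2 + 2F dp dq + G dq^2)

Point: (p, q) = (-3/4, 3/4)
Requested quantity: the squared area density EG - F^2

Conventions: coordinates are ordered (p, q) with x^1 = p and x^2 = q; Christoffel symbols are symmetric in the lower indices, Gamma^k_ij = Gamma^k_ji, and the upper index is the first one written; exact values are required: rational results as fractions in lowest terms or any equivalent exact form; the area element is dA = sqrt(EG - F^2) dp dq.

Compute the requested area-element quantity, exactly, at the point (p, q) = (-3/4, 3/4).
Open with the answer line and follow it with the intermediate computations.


Answer: EG - F^2 = 208/9

E = 52/9, F = 0, G = 4; EG - F^2 = 208/9


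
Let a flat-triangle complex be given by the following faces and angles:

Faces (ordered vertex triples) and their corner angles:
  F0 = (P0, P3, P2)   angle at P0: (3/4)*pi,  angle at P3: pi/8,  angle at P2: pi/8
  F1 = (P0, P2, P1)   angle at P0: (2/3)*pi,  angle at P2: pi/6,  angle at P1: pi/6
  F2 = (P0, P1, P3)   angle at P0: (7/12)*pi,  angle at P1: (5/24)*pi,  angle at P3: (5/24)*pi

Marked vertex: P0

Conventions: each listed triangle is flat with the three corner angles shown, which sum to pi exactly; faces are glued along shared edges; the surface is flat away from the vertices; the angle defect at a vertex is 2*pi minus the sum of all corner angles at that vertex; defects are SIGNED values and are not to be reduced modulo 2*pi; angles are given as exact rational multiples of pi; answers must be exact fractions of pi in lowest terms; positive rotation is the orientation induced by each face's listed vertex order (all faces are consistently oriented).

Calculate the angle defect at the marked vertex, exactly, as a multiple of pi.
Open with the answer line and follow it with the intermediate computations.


Answer: defect(P0) = 0

Sum of corner angles at P0: 2*pi
defect = 2*pi - 2*pi


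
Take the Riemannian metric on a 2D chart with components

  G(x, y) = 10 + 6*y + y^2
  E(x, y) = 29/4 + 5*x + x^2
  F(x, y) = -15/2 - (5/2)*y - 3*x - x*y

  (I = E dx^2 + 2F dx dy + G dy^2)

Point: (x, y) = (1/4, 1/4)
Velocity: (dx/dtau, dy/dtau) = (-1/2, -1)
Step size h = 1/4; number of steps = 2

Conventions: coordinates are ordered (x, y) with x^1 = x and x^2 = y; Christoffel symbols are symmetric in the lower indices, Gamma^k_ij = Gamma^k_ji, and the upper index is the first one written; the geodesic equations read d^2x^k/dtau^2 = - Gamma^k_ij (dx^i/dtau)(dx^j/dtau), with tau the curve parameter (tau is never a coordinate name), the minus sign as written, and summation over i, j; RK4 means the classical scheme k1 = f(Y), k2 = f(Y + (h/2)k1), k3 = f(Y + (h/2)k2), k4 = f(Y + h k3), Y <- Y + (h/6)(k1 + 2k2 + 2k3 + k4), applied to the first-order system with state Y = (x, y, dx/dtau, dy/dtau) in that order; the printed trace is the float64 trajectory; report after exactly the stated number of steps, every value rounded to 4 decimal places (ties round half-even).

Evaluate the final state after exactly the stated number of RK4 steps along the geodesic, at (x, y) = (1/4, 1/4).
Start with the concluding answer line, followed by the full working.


Answer: x = 0.0155, y = -0.2679, dx/dtau = -0.4332, dy/dtau = -1.0758

f(Y) = (dx/dtau, dy/dtau, -Gamma^x_ij Y'^i Y'^j, -Gamma^y_ij Y'^i Y'^j) with the Gammas evaluated at the stage position; h = 0.250000; intermediate values shown to 6 dp
step 0: x = 0.2500, y = 0.2500, dx/dtau = -0.5000, dy/dtau = -1.0000
step 1:
  k1: at (x, y) = (0.250000, 0.250000), (dx/dtau, dy/dtau) = (-0.500000, -1.000000); Gamma_xxx = 0.143791, Gamma_xxy = 0.000000, Gamma_xyy = -0.143791, Gamma_yxx = -0.169935, Gamma_yxy = 0.000000, Gamma_yyy = 0.169935; k1 = (-0.500000, -1.000000, 0.107843, -0.127451)
  k2: at (x, y) = (0.187500, 0.125000), (dx/dtau, dy/dtau) = (-0.486520, -1.015931); Gamma_xxx = 0.149403, Gamma_xxy = 0.000000, Gamma_xyy = -0.149403, Gamma_yxx = -0.173724, Gamma_yxy = 0.000000, Gamma_yyy = 0.173724; k2 = (-0.486520, -1.015931, 0.118837, -0.138183)
  k3: at (x, y) = (0.189185, 0.123009), (dx/dtau, dy/dtau) = (-0.485145, -1.017273); Gamma_xxx = 0.149525, Gamma_xxy = 0.000000, Gamma_xyy = -0.149525, Gamma_yxx = -0.173646, Gamma_yxy = 0.000000, Gamma_yyy = 0.173646; k3 = (-0.485145, -1.017273, 0.119542, -0.138826)
  k4: at (x, y) = (0.128714, -0.004318), (dx/dtau, dy/dtau) = (-0.470115, -1.034707); Gamma_xxx = 0.155690, Gamma_xxy = 0.000000, Gamma_xyy = -0.155690, Gamma_yxx = -0.177425, Gamma_yxy = 0.000000, Gamma_yyy = 0.177425; k4 = (-0.470115, -1.034707, 0.132276, -0.150742)
  Y <- Y + (h/6)(k1 + 2k2 + 2k3 + k4): x = 0.1286, y = -0.0042, dx/dtau = -0.4701, dy/dtau = -1.0347
step 2:
  k1: at (x, y) = (0.128606, -0.004213), (dx/dtau, dy/dtau) = (-0.470130, -1.034675); Gamma_xxx = 0.155683, Gamma_xxy = 0.000000, Gamma_xyy = -0.155683, Gamma_yxx = -0.177430, Gamma_yxy = 0.000000, Gamma_yyy = 0.177430; k1 = (-0.470130, -1.034675, 0.132258, -0.150732)
  k2: at (x, y) = (0.069840, -0.133548), (dx/dtau, dy/dtau) = (-0.453598, -1.053517); Gamma_xxx = 0.162436, Gamma_xxy = 0.000000, Gamma_xyy = -0.162436, Gamma_yxx = -0.181184, Gamma_yxy = 0.000000, Gamma_yyy = 0.181184; k2 = (-0.453598, -1.053517, 0.146866, -0.163817)
  k3: at (x, y) = (0.071907, -0.135903), (dx/dtau, dy/dtau) = (-0.451772, -1.055153); Gamma_xxx = 0.162596, Gamma_xxy = 0.000000, Gamma_xyy = -0.162596, Gamma_yxx = -0.181068, Gamma_yxy = 0.000000, Gamma_yyy = 0.181068; k3 = (-0.451772, -1.055153, 0.147840, -0.164636)
  k4: at (x, y) = (0.015664, -0.268001), (dx/dtau, dy/dtau) = (-0.433170, -1.075835); Gamma_xxx = 0.170065, Gamma_xxy = 0.000000, Gamma_xyy = -0.170065, Gamma_yxx = -0.184690, Gamma_yxy = 0.000000, Gamma_yyy = 0.184690; k4 = (-0.433170, -1.075835, 0.164926, -0.179109)
  Y <- Y + (h/6)(k1 + 2k2 + 2k3 + k4): x = 0.0155, y = -0.2679, dx/dtau = -0.4332, dy/dtau = -1.0758


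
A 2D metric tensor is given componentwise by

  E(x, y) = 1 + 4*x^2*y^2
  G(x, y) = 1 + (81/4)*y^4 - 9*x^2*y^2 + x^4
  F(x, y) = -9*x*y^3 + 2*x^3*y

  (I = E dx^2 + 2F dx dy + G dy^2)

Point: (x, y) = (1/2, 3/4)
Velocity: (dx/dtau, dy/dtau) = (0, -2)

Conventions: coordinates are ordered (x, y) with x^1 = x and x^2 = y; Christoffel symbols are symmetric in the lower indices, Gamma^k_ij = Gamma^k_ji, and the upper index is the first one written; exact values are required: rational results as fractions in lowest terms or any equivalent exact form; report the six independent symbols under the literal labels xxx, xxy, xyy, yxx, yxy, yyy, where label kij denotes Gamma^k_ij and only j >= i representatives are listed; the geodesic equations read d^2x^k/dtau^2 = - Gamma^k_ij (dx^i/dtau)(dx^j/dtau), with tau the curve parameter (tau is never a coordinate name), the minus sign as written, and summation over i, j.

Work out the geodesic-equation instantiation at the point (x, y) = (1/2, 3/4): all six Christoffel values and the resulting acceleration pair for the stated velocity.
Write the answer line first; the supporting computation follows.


Answer: Gamma_xxx = 1152/6929, Gamma_xxy = 768/6929, Gamma_xyy = -5184/6929, Gamma_yxx = -3504/6929, Gamma_yxy = -2336/6929, Gamma_yyy = 15768/6929; accelerations (d^2x/dtau^2, d^2y/dtau^2) = (20736/6929, -63072/6929)

E = 25/16, F = -219/128, G = 6353/1024 at the point
E_x = 9/4, E_y = 3/2, F_x = -171/64, F_y = -235/32, G_x = -73/16, G_y = 1971/64
EG - F^2 = 6929/1024;  g^inv = (1024/6929) * [[6353/1024, 219/128], [219/128, 25/16]]
first-kind symbols [ij,l] = (1/2)(d_i g_jl + d_j g_il - d_l g_ij): [xx,x] = E_x/2 = 9/8, [xx,y] = F_x - E_y/2 = -219/64, [xy,x] = E_y/2 = 3/4, [xy,y] = G_x/2 = -73/32, [yy,x] = F_y - G_x/2 = -81/16, [yy,y] = G_y/2 = 1971/128
Gamma^x_ij = (G*[ij,x] - F*[ij,y])/(EG - F^2), Gamma^y_ij = (E*[ij,y] - F*[ij,x])/(EG - F^2)
Gamma_xxx = 1152/6929, Gamma_xxy = 768/6929, Gamma_xyy = -5184/6929, Gamma_yxx = -3504/6929, Gamma_yxy = -2336/6929, Gamma_yyy = 15768/6929
d^2x/dtau^2 = -(Gamma_xxx*(0)^2 + 2*Gamma_xxy*(0)*(-2) + Gamma_xyy*(-2)^2) = 20736/6929
d^2y/dtau^2 = -(Gamma_yxx*(0)^2 + 2*Gamma_yxy*(0)*(-2) + Gamma_yyy*(-2)^2) = -63072/6929


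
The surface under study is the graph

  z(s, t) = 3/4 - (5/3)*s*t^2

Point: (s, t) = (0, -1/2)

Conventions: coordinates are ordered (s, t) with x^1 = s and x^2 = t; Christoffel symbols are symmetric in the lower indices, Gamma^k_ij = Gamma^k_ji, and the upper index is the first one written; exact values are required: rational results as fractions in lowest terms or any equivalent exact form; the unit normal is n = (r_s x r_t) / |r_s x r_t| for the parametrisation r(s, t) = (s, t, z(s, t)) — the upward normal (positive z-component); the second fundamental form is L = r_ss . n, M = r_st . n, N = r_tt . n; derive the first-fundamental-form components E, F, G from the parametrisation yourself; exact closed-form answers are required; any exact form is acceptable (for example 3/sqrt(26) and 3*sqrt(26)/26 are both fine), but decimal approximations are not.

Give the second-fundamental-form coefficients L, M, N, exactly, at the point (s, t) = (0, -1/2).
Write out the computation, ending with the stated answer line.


z_s = -5/12, z_t = 0, z_ss = 0, z_st = 5/3, z_tt = 0
E = 169/144, F = 0, G = 1; answer radicand W^2 = 169/144
unnormalised second-form numerators: l = 0, m = 5/3, n = 0; L = l/sqrt(169/144), and similarly M = m/sqrt(W^2), N = n/sqrt(W^2)

Answer: L = 0, M = 20/13, N = 0


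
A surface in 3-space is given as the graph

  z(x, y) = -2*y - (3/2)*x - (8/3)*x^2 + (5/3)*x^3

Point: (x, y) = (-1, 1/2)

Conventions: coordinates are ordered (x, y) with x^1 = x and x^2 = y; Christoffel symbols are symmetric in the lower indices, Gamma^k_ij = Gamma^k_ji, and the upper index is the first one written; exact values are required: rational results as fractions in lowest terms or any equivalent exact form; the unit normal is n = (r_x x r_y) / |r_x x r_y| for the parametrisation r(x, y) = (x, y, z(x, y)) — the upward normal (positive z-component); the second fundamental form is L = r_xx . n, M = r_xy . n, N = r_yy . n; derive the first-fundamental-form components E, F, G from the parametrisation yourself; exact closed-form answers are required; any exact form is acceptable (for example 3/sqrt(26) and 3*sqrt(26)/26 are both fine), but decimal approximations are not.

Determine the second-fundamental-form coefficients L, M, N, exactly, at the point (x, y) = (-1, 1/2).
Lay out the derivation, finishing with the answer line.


z_x = 53/6, z_y = -2, z_xx = -46/3, z_xy = 0, z_yy = 0
E = 2845/36, F = -53/3, G = 5; answer radicand W^2 = 2989/36
unnormalised second-form numerators: l = -46/3, m = 0, n = 0; L = l/sqrt(2989/36), and similarly M = m/sqrt(W^2), N = n/sqrt(W^2)

Answer: L = -92*sqrt(61)/427, M = 0, N = 0


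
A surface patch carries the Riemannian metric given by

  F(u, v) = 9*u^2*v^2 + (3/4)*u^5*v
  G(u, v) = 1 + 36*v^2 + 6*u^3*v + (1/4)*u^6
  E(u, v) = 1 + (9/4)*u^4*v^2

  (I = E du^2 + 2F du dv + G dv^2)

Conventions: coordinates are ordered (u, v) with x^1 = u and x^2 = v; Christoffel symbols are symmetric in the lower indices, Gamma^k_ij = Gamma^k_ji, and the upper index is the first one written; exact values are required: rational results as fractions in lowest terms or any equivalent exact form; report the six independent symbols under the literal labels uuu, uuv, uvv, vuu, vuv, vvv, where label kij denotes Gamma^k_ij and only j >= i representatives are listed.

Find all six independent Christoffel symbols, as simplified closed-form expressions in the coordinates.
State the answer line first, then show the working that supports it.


Answer: Gamma_uuu = 18*u^3*v^2/(u^6 + 9*u^4*v^2 + 24*u^3*v + 144*v^2 + 4), Gamma_uuv = 9*u^4*v/(u^6 + 9*u^4*v^2 + 24*u^3*v + 144*v^2 + 4), Gamma_uvv = 36*u^2*v/(u^6 + 9*u^4*v^2 + 24*u^3*v + 144*v^2 + 4), Gamma_vuu = (6*u^4*v + 72*u*v^2)/(u^6 + 9*u^4*v^2 + 24*u^3*v + 144*v^2 + 4), Gamma_vuv = (3*u^5 + 36*u^2*v)/(u^6 + 9*u^4*v^2 + 24*u^3*v + 144*v^2 + 4), Gamma_vvv = (12*u^3 + 144*v)/(u^6 + 9*u^4*v^2 + 24*u^3*v + 144*v^2 + 4)

E = 1 + (9/4)*u^4*v^2; F = 9*u^2*v^2 + (3/4)*u^5*v; G = 1 + 36*v^2 + 6*u^3*v + (1/4)*u^6
Gamma^k_ij = (1/2) g^{kl} (d_i g_jl + d_j g_il - d_l g_ij), with g^inv = (1/(EG-F^2)) [[G, -F], [-F, E]]
first partials: E_u = 9*u^3*v^2, E_v = (9/2)*u^4*v, F_u = 18*u*v^2 + (15/4)*u^4*v, F_v = 18*u^2*v + (3/4)*u^5, G_u = 18*u^2*v + (3/2)*u^5, G_v = 72*v + 6*u^3
D = EG - F^2 = 1 + 36*v^2 + 6*u^3*v + (9/4)*u^4*v^2 + (1/4)*u^6
expanded: Gamma^u_uu = (G E_u - 2F F_u + F E_v)/(2D), Gamma^u_uv = (G E_v - F G_u)/(2D), Gamma^u_vv = (2G F_v - G G_u - F G_v)/(2D), Gamma^v_uu = (2E F_u - E E_v - F E_u)/(2D), Gamma^v_uv = (E G_u - F E_v)/(2D), Gamma^v_vv = (E G_v - 2F F_v + F G_u)/(2D); substitute and cancel common factors
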